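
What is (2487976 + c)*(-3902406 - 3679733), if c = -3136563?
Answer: 4917676787593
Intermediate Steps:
(2487976 + c)*(-3902406 - 3679733) = (2487976 - 3136563)*(-3902406 - 3679733) = -648587*(-7582139) = 4917676787593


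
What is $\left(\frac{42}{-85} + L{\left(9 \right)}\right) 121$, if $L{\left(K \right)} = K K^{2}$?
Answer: $\frac{7492683}{85} \approx 88149.0$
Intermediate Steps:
$L{\left(K \right)} = K^{3}$
$\left(\frac{42}{-85} + L{\left(9 \right)}\right) 121 = \left(\frac{42}{-85} + 9^{3}\right) 121 = \left(42 \left(- \frac{1}{85}\right) + 729\right) 121 = \left(- \frac{42}{85} + 729\right) 121 = \frac{61923}{85} \cdot 121 = \frac{7492683}{85}$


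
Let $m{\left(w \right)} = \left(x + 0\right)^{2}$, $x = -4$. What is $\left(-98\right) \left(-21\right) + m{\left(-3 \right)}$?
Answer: $2074$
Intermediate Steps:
$m{\left(w \right)} = 16$ ($m{\left(w \right)} = \left(-4 + 0\right)^{2} = \left(-4\right)^{2} = 16$)
$\left(-98\right) \left(-21\right) + m{\left(-3 \right)} = \left(-98\right) \left(-21\right) + 16 = 2058 + 16 = 2074$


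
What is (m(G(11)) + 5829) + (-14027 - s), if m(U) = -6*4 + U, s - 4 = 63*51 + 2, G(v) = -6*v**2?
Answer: -12167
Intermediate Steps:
s = 3219 (s = 4 + (63*51 + 2) = 4 + (3213 + 2) = 4 + 3215 = 3219)
m(U) = -24 + U
(m(G(11)) + 5829) + (-14027 - s) = ((-24 - 6*11**2) + 5829) + (-14027 - 1*3219) = ((-24 - 6*121) + 5829) + (-14027 - 3219) = ((-24 - 726) + 5829) - 17246 = (-750 + 5829) - 17246 = 5079 - 17246 = -12167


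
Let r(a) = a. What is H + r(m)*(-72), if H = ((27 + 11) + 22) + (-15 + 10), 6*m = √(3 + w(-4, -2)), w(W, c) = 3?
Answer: 55 - 12*√6 ≈ 25.606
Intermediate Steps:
m = √6/6 (m = √(3 + 3)/6 = √6/6 ≈ 0.40825)
H = 55 (H = (38 + 22) - 5 = 60 - 5 = 55)
H + r(m)*(-72) = 55 + (√6/6)*(-72) = 55 - 12*√6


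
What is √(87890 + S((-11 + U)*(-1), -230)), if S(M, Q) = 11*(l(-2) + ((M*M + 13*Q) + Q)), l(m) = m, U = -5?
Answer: 4*√3454 ≈ 235.08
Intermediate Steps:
S(M, Q) = -22 + 11*M² + 154*Q (S(M, Q) = 11*(-2 + ((M*M + 13*Q) + Q)) = 11*(-2 + ((M² + 13*Q) + Q)) = 11*(-2 + (M² + 14*Q)) = 11*(-2 + M² + 14*Q) = -22 + 11*M² + 154*Q)
√(87890 + S((-11 + U)*(-1), -230)) = √(87890 + (-22 + 11*((-11 - 5)*(-1))² + 154*(-230))) = √(87890 + (-22 + 11*(-16*(-1))² - 35420)) = √(87890 + (-22 + 11*16² - 35420)) = √(87890 + (-22 + 11*256 - 35420)) = √(87890 + (-22 + 2816 - 35420)) = √(87890 - 32626) = √55264 = 4*√3454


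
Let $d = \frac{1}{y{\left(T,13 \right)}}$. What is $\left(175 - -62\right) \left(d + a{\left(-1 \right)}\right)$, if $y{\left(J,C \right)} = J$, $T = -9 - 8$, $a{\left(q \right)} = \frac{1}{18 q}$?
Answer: $- \frac{2765}{102} \approx -27.108$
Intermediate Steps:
$a{\left(q \right)} = \frac{1}{18 q}$
$T = -17$ ($T = -9 - 8 = -17$)
$d = - \frac{1}{17}$ ($d = \frac{1}{-17} = - \frac{1}{17} \approx -0.058824$)
$\left(175 - -62\right) \left(d + a{\left(-1 \right)}\right) = \left(175 - -62\right) \left(- \frac{1}{17} + \frac{1}{18 \left(-1\right)}\right) = \left(175 + 62\right) \left(- \frac{1}{17} + \frac{1}{18} \left(-1\right)\right) = 237 \left(- \frac{1}{17} - \frac{1}{18}\right) = 237 \left(- \frac{35}{306}\right) = - \frac{2765}{102}$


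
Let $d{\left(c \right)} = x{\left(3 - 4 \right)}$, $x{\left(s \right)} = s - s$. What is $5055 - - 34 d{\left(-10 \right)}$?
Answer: $5055$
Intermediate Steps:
$x{\left(s \right)} = 0$
$d{\left(c \right)} = 0$
$5055 - - 34 d{\left(-10 \right)} = 5055 - \left(-34\right) 0 = 5055 - 0 = 5055 + 0 = 5055$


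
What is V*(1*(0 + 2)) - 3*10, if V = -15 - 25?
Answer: -110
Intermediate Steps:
V = -40
V*(1*(0 + 2)) - 3*10 = -40*(0 + 2) - 3*10 = -40*2 - 30 = -80 - 30 = -110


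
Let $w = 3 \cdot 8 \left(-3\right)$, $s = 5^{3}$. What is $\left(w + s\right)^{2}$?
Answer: $2809$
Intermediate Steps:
$s = 125$
$w = -72$ ($w = 24 \left(-3\right) = -72$)
$\left(w + s\right)^{2} = \left(-72 + 125\right)^{2} = 53^{2} = 2809$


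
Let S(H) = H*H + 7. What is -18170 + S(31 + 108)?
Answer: 1158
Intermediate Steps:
S(H) = 7 + H² (S(H) = H² + 7 = 7 + H²)
-18170 + S(31 + 108) = -18170 + (7 + (31 + 108)²) = -18170 + (7 + 139²) = -18170 + (7 + 19321) = -18170 + 19328 = 1158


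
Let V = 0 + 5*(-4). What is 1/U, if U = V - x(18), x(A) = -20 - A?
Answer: 1/18 ≈ 0.055556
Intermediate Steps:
V = -20 (V = 0 - 20 = -20)
U = 18 (U = -20 - (-20 - 1*18) = -20 - (-20 - 18) = -20 - 1*(-38) = -20 + 38 = 18)
1/U = 1/18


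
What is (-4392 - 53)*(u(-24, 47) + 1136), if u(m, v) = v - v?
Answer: -5049520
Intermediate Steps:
u(m, v) = 0
(-4392 - 53)*(u(-24, 47) + 1136) = (-4392 - 53)*(0 + 1136) = -4445*1136 = -5049520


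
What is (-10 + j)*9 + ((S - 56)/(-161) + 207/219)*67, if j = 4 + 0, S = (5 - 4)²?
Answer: 378646/11753 ≈ 32.217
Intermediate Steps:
S = 1 (S = 1² = 1)
j = 4
(-10 + j)*9 + ((S - 56)/(-161) + 207/219)*67 = (-10 + 4)*9 + ((1 - 56)/(-161) + 207/219)*67 = -6*9 + (-55*(-1/161) + 207*(1/219))*67 = -54 + (55/161 + 69/73)*67 = -54 + (15124/11753)*67 = -54 + 1013308/11753 = 378646/11753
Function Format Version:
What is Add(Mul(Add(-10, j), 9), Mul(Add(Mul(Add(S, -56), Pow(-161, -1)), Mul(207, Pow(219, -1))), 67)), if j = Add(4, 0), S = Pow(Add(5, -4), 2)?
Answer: Rational(378646, 11753) ≈ 32.217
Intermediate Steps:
S = 1 (S = Pow(1, 2) = 1)
j = 4
Add(Mul(Add(-10, j), 9), Mul(Add(Mul(Add(S, -56), Pow(-161, -1)), Mul(207, Pow(219, -1))), 67)) = Add(Mul(Add(-10, 4), 9), Mul(Add(Mul(Add(1, -56), Pow(-161, -1)), Mul(207, Pow(219, -1))), 67)) = Add(Mul(-6, 9), Mul(Add(Mul(-55, Rational(-1, 161)), Mul(207, Rational(1, 219))), 67)) = Add(-54, Mul(Add(Rational(55, 161), Rational(69, 73)), 67)) = Add(-54, Mul(Rational(15124, 11753), 67)) = Add(-54, Rational(1013308, 11753)) = Rational(378646, 11753)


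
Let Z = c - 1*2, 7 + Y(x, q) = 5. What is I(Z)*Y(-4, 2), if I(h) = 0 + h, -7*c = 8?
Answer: 44/7 ≈ 6.2857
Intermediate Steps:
Y(x, q) = -2 (Y(x, q) = -7 + 5 = -2)
c = -8/7 (c = -⅐*8 = -8/7 ≈ -1.1429)
Z = -22/7 (Z = -8/7 - 1*2 = -8/7 - 2 = -22/7 ≈ -3.1429)
I(h) = h
I(Z)*Y(-4, 2) = -22/7*(-2) = 44/7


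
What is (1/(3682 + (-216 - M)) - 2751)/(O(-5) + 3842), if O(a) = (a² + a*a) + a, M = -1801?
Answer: -14489516/20472829 ≈ -0.70774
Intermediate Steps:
O(a) = a + 2*a² (O(a) = (a² + a²) + a = 2*a² + a = a + 2*a²)
(1/(3682 + (-216 - M)) - 2751)/(O(-5) + 3842) = (1/(3682 + (-216 - 1*(-1801))) - 2751)/(-5*(1 + 2*(-5)) + 3842) = (1/(3682 + (-216 + 1801)) - 2751)/(-5*(1 - 10) + 3842) = (1/(3682 + 1585) - 2751)/(-5*(-9) + 3842) = (1/5267 - 2751)/(45 + 3842) = (1/5267 - 2751)/3887 = -14489516/5267*1/3887 = -14489516/20472829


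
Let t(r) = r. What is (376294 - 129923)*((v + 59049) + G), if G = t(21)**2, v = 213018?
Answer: 67138068468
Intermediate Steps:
G = 441 (G = 21**2 = 441)
(376294 - 129923)*((v + 59049) + G) = (376294 - 129923)*((213018 + 59049) + 441) = 246371*(272067 + 441) = 246371*272508 = 67138068468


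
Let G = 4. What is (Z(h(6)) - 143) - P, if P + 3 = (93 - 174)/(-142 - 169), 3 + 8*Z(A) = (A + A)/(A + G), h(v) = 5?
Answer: -3145999/22392 ≈ -140.50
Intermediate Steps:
Z(A) = -3/8 + A/(4*(4 + A)) (Z(A) = -3/8 + ((A + A)/(A + 4))/8 = -3/8 + ((2*A)/(4 + A))/8 = -3/8 + (2*A/(4 + A))/8 = -3/8 + A/(4*(4 + A)))
P = -852/311 (P = -3 + (93 - 174)/(-142 - 169) = -3 - 81/(-311) = -3 - 81*(-1/311) = -3 + 81/311 = -852/311 ≈ -2.7395)
(Z(h(6)) - 143) - P = ((-12 - 1*5)/(8*(4 + 5)) - 143) - 1*(-852/311) = ((⅛)*(-12 - 5)/9 - 143) + 852/311 = ((⅛)*(⅑)*(-17) - 143) + 852/311 = (-17/72 - 143) + 852/311 = -10313/72 + 852/311 = -3145999/22392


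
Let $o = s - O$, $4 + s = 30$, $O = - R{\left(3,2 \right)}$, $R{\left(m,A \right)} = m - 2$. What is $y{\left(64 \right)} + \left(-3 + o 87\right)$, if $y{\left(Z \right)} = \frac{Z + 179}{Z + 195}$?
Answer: $\frac{607857}{259} \approx 2346.9$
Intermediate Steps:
$R{\left(m,A \right)} = -2 + m$
$O = -1$ ($O = - (-2 + 3) = \left(-1\right) 1 = -1$)
$s = 26$ ($s = -4 + 30 = 26$)
$o = 27$ ($o = 26 - -1 = 26 + 1 = 27$)
$y{\left(Z \right)} = \frac{179 + Z}{195 + Z}$
$y{\left(64 \right)} + \left(-3 + o 87\right) = \frac{179 + 64}{195 + 64} + \left(-3 + 27 \cdot 87\right) = \frac{1}{259} \cdot 243 + \left(-3 + 2349\right) = \frac{1}{259} \cdot 243 + 2346 = \frac{243}{259} + 2346 = \frac{607857}{259}$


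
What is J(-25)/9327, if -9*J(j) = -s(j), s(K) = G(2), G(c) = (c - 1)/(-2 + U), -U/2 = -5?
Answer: 1/671544 ≈ 1.4891e-6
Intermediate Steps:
U = 10 (U = -2*(-5) = 10)
G(c) = -⅛ + c/8 (G(c) = (c - 1)/(-2 + 10) = (-1 + c)/8 = (-1 + c)*(⅛) = -⅛ + c/8)
s(K) = ⅛ (s(K) = -⅛ + (⅛)*2 = -⅛ + ¼ = ⅛)
J(j) = 1/72 (J(j) = -(-1)/(9*8) = -⅑*(-⅛) = 1/72)
J(-25)/9327 = (1/72)/9327 = (1/72)*(1/9327) = 1/671544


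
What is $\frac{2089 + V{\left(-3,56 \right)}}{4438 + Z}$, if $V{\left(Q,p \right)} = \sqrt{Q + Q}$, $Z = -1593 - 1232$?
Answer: $\frac{2089}{1613} + \frac{i \sqrt{6}}{1613} \approx 1.2951 + 0.0015186 i$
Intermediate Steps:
$Z = -2825$
$V{\left(Q,p \right)} = \sqrt{2} \sqrt{Q}$ ($V{\left(Q,p \right)} = \sqrt{2 Q} = \sqrt{2} \sqrt{Q}$)
$\frac{2089 + V{\left(-3,56 \right)}}{4438 + Z} = \frac{2089 + \sqrt{2} \sqrt{-3}}{4438 - 2825} = \frac{2089 + \sqrt{2} i \sqrt{3}}{1613} = \left(2089 + i \sqrt{6}\right) \frac{1}{1613} = \frac{2089}{1613} + \frac{i \sqrt{6}}{1613}$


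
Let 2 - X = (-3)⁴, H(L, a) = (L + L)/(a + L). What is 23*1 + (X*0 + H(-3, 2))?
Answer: 29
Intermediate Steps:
H(L, a) = 2*L/(L + a) (H(L, a) = (2*L)/(L + a) = 2*L/(L + a))
X = -79 (X = 2 - 1*(-3)⁴ = 2 - 1*81 = 2 - 81 = -79)
23*1 + (X*0 + H(-3, 2)) = 23*1 + (-79*0 + 2*(-3)/(-3 + 2)) = 23 + (0 + 2*(-3)/(-1)) = 23 + (0 + 2*(-3)*(-1)) = 23 + (0 + 6) = 23 + 6 = 29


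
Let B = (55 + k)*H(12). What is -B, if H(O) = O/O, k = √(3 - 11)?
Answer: -55 - 2*I*√2 ≈ -55.0 - 2.8284*I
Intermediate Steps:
k = 2*I*√2 (k = √(-8) = 2*I*√2 ≈ 2.8284*I)
H(O) = 1
B = 55 + 2*I*√2 (B = (55 + 2*I*√2)*1 = 55 + 2*I*√2 ≈ 55.0 + 2.8284*I)
-B = -(55 + 2*I*√2) = -55 - 2*I*√2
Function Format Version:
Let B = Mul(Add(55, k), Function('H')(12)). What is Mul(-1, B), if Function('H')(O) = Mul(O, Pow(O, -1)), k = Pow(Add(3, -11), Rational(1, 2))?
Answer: Add(-55, Mul(-2, I, Pow(2, Rational(1, 2)))) ≈ Add(-55.000, Mul(-2.8284, I))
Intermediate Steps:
k = Mul(2, I, Pow(2, Rational(1, 2))) (k = Pow(-8, Rational(1, 2)) = Mul(2, I, Pow(2, Rational(1, 2))) ≈ Mul(2.8284, I))
Function('H')(O) = 1
B = Add(55, Mul(2, I, Pow(2, Rational(1, 2)))) (B = Mul(Add(55, Mul(2, I, Pow(2, Rational(1, 2)))), 1) = Add(55, Mul(2, I, Pow(2, Rational(1, 2)))) ≈ Add(55.000, Mul(2.8284, I)))
Mul(-1, B) = Mul(-1, Add(55, Mul(2, I, Pow(2, Rational(1, 2))))) = Add(-55, Mul(-2, I, Pow(2, Rational(1, 2))))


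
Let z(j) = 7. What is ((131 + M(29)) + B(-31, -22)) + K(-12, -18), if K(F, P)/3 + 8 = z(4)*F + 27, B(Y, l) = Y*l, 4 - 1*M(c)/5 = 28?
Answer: 498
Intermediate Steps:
M(c) = -120 (M(c) = 20 - 5*28 = 20 - 140 = -120)
K(F, P) = 57 + 21*F (K(F, P) = -24 + 3*(7*F + 27) = -24 + 3*(27 + 7*F) = -24 + (81 + 21*F) = 57 + 21*F)
((131 + M(29)) + B(-31, -22)) + K(-12, -18) = ((131 - 120) - 31*(-22)) + (57 + 21*(-12)) = (11 + 682) + (57 - 252) = 693 - 195 = 498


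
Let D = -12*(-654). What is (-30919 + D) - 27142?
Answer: -50213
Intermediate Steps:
D = 7848
(-30919 + D) - 27142 = (-30919 + 7848) - 27142 = -23071 - 27142 = -50213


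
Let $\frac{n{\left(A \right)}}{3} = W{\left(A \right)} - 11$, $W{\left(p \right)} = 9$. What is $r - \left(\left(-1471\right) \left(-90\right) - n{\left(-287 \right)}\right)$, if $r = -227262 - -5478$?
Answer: $-354180$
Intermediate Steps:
$n{\left(A \right)} = -6$ ($n{\left(A \right)} = 3 \left(9 - 11\right) = 3 \left(-2\right) = -6$)
$r = -221784$ ($r = -227262 + 5478 = -221784$)
$r - \left(\left(-1471\right) \left(-90\right) - n{\left(-287 \right)}\right) = -221784 - \left(\left(-1471\right) \left(-90\right) - -6\right) = -221784 - \left(132390 + 6\right) = -221784 - 132396 = -354180$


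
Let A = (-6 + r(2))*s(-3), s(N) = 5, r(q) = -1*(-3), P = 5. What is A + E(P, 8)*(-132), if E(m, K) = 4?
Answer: -543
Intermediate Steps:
r(q) = 3
A = -15 (A = (-6 + 3)*5 = -3*5 = -15)
A + E(P, 8)*(-132) = -15 + 4*(-132) = -15 - 528 = -543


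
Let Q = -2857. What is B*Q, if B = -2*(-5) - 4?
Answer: -17142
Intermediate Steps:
B = 6 (B = 10 - 4 = 6)
B*Q = 6*(-2857) = -17142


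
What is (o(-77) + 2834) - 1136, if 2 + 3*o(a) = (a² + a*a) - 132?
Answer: 5606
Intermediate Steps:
o(a) = -134/3 + 2*a²/3 (o(a) = -⅔ + ((a² + a*a) - 132)/3 = -⅔ + ((a² + a²) - 132)/3 = -⅔ + (2*a² - 132)/3 = -⅔ + (-132 + 2*a²)/3 = -⅔ + (-44 + 2*a²/3) = -134/3 + 2*a²/3)
(o(-77) + 2834) - 1136 = ((-134/3 + (⅔)*(-77)²) + 2834) - 1136 = ((-134/3 + (⅔)*5929) + 2834) - 1136 = ((-134/3 + 11858/3) + 2834) - 1136 = (3908 + 2834) - 1136 = 6742 - 1136 = 5606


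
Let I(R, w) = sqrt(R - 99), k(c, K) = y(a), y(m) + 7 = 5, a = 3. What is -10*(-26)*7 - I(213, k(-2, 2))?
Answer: 1820 - sqrt(114) ≈ 1809.3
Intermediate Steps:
y(m) = -2 (y(m) = -7 + 5 = -2)
k(c, K) = -2
I(R, w) = sqrt(-99 + R)
-10*(-26)*7 - I(213, k(-2, 2)) = -10*(-26)*7 - sqrt(-99 + 213) = 260*7 - sqrt(114) = 1820 - sqrt(114)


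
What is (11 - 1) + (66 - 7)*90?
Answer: 5320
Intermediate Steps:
(11 - 1) + (66 - 7)*90 = 10 + 59*90 = 10 + 5310 = 5320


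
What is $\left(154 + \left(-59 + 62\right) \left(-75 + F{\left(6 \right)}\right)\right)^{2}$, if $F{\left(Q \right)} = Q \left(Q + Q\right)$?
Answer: $21025$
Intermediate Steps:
$F{\left(Q \right)} = 2 Q^{2}$ ($F{\left(Q \right)} = Q 2 Q = 2 Q^{2}$)
$\left(154 + \left(-59 + 62\right) \left(-75 + F{\left(6 \right)}\right)\right)^{2} = \left(154 + \left(-59 + 62\right) \left(-75 + 2 \cdot 6^{2}\right)\right)^{2} = \left(154 + 3 \left(-75 + 2 \cdot 36\right)\right)^{2} = \left(154 + 3 \left(-75 + 72\right)\right)^{2} = \left(154 + 3 \left(-3\right)\right)^{2} = \left(154 - 9\right)^{2} = 145^{2} = 21025$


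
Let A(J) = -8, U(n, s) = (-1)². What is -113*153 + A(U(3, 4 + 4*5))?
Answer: -17297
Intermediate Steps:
U(n, s) = 1
-113*153 + A(U(3, 4 + 4*5)) = -113*153 - 8 = -17289 - 8 = -17297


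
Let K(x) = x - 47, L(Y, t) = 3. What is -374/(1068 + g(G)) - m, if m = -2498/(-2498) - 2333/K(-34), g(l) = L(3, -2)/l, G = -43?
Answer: -37385312/1239867 ≈ -30.153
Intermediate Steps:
g(l) = 3/l
K(x) = -47 + x
m = 2414/81 (m = -2498/(-2498) - 2333/(-47 - 34) = -2498*(-1/2498) - 2333/(-81) = 1 - 2333*(-1/81) = 1 + 2333/81 = 2414/81 ≈ 29.802)
-374/(1068 + g(G)) - m = -374/(1068 + 3/(-43)) - 1*2414/81 = -374/(1068 + 3*(-1/43)) - 2414/81 = -374/(1068 - 3/43) - 2414/81 = -374/45921/43 - 2414/81 = -374*43/45921 - 2414/81 = -16082/45921 - 2414/81 = -37385312/1239867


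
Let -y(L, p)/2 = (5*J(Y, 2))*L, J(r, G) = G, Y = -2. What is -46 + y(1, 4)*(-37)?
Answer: 694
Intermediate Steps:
y(L, p) = -20*L (y(L, p) = -2*5*2*L = -20*L)
-46 + y(1, 4)*(-37) = -46 - 20*1*(-37) = -46 - 20*(-37) = -46 + 740 = 694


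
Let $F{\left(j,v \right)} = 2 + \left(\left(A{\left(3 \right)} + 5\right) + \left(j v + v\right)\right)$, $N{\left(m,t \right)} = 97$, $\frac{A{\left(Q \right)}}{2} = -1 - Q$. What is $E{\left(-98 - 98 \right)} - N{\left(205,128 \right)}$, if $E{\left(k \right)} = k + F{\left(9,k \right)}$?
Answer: $-2254$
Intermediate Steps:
$A{\left(Q \right)} = -2 - 2 Q$ ($A{\left(Q \right)} = 2 \left(-1 - Q\right) = -2 - 2 Q$)
$F{\left(j,v \right)} = -1 + v + j v$ ($F{\left(j,v \right)} = 2 + \left(\left(\left(-2 - 6\right) + 5\right) + \left(j v + v\right)\right) = 2 + \left(\left(\left(-2 - 6\right) + 5\right) + \left(v + j v\right)\right) = 2 + \left(\left(-8 + 5\right) + \left(v + j v\right)\right) = 2 - \left(3 - v - j v\right) = 2 + \left(-3 + v + j v\right) = -1 + v + j v$)
$E{\left(k \right)} = -1 + 11 k$ ($E{\left(k \right)} = k + \left(-1 + k + 9 k\right) = k + \left(-1 + 10 k\right) = -1 + 11 k$)
$E{\left(-98 - 98 \right)} - N{\left(205,128 \right)} = \left(-1 + 11 \left(-98 - 98\right)\right) - 97 = \left(-1 + 11 \left(-196\right)\right) - 97 = \left(-1 - 2156\right) - 97 = -2157 - 97 = -2254$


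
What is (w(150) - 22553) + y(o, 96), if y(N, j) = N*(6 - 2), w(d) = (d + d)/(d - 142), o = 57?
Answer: -44575/2 ≈ -22288.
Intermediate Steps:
w(d) = 2*d/(-142 + d) (w(d) = (2*d)/(-142 + d) = 2*d/(-142 + d))
y(N, j) = 4*N (y(N, j) = N*4 = 4*N)
(w(150) - 22553) + y(o, 96) = (2*150/(-142 + 150) - 22553) + 4*57 = (2*150/8 - 22553) + 228 = (2*150*(⅛) - 22553) + 228 = (75/2 - 22553) + 228 = -45031/2 + 228 = -44575/2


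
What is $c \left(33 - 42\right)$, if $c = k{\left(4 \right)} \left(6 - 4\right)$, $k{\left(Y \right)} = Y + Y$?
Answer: $-144$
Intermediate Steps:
$k{\left(Y \right)} = 2 Y$
$c = 16$ ($c = 2 \cdot 4 \left(6 - 4\right) = 8 \cdot 2 = 16$)
$c \left(33 - 42\right) = 16 \left(33 - 42\right) = 16 \left(-9\right) = -144$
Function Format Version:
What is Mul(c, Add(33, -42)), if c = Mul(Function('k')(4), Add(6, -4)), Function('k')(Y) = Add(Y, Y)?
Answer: -144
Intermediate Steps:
Function('k')(Y) = Mul(2, Y)
c = 16 (c = Mul(Mul(2, 4), Add(6, -4)) = Mul(8, 2) = 16)
Mul(c, Add(33, -42)) = Mul(16, Add(33, -42)) = Mul(16, -9) = -144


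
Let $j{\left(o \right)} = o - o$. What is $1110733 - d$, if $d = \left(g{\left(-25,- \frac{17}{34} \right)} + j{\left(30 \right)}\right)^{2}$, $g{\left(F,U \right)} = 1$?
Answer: $1110732$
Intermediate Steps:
$j{\left(o \right)} = 0$
$d = 1$ ($d = \left(1 + 0\right)^{2} = 1^{2} = 1$)
$1110733 - d = 1110733 - 1 = 1110732$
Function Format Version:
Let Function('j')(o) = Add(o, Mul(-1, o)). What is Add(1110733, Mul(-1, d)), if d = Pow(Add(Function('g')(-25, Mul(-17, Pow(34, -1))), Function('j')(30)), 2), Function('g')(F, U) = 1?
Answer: 1110732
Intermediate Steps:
Function('j')(o) = 0
d = 1 (d = Pow(Add(1, 0), 2) = Pow(1, 2) = 1)
Add(1110733, Mul(-1, d)) = Add(1110733, Mul(-1, 1)) = Add(1110733, -1) = 1110732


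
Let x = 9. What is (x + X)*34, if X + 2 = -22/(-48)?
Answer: 3043/12 ≈ 253.58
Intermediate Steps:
X = -37/24 (X = -2 - 22/(-48) = -2 - 22*(-1/48) = -2 + 11/24 = -37/24 ≈ -1.5417)
(x + X)*34 = (9 - 37/24)*34 = (179/24)*34 = 3043/12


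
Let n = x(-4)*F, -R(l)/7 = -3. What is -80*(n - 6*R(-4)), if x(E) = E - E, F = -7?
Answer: 10080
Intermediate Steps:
R(l) = 21 (R(l) = -7*(-3) = 21)
x(E) = 0
n = 0 (n = 0*(-7) = 0)
-80*(n - 6*R(-4)) = -80*(0 - 6*21) = -80*(0 - 126) = -80*(-126) = 10080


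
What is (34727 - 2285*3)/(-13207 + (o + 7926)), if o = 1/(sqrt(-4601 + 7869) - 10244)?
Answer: -15445782802937344/2926563593934677 + 55744*sqrt(817)/2926563593934677 ≈ -5.2778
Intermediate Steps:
o = 1/(-10244 + 2*sqrt(817)) (o = 1/(sqrt(3268) - 10244) = 1/(2*sqrt(817) - 10244) = 1/(-10244 + 2*sqrt(817)) ≈ -9.8166e-5)
(34727 - 2285*3)/(-13207 + (o + 7926)) = (34727 - 2285*3)/(-13207 + ((-2561/26234067 - sqrt(817)/52468134) + 7926)) = (34727 - 6855)/(-13207 + (207931212481/26234067 - sqrt(817)/52468134)) = 27872/(-138542110388/26234067 - sqrt(817)/52468134)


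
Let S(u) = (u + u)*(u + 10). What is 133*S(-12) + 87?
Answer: 6471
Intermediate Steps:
S(u) = 2*u*(10 + u) (S(u) = (2*u)*(10 + u) = 2*u*(10 + u))
133*S(-12) + 87 = 133*(2*(-12)*(10 - 12)) + 87 = 133*(2*(-12)*(-2)) + 87 = 133*48 + 87 = 6384 + 87 = 6471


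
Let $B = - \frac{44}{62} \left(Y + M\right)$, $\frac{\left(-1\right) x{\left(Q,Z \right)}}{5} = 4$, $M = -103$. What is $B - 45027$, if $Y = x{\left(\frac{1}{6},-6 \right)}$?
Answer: $- \frac{1393131}{31} \approx -44940.0$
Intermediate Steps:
$x{\left(Q,Z \right)} = -20$ ($x{\left(Q,Z \right)} = \left(-5\right) 4 = -20$)
$Y = -20$
$B = \frac{2706}{31}$ ($B = - \frac{44}{62} \left(-20 - 103\right) = \left(-44\right) \frac{1}{62} \left(-123\right) = \left(- \frac{22}{31}\right) \left(-123\right) = \frac{2706}{31} \approx 87.29$)
$B - 45027 = \frac{2706}{31} - 45027 = - \frac{1393131}{31}$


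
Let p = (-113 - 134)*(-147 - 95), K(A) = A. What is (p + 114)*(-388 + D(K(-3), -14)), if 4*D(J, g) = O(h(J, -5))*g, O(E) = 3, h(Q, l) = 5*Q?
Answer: -23865368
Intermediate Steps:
p = 59774 (p = -247*(-242) = 59774)
D(J, g) = 3*g/4 (D(J, g) = (3*g)/4 = 3*g/4)
(p + 114)*(-388 + D(K(-3), -14)) = (59774 + 114)*(-388 + (3/4)*(-14)) = 59888*(-388 - 21/2) = 59888*(-797/2) = -23865368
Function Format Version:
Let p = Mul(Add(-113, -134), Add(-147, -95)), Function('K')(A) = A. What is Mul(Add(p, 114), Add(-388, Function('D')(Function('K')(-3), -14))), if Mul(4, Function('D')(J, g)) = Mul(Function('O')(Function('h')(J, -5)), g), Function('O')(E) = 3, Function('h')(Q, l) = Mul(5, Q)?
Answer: -23865368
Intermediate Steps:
p = 59774 (p = Mul(-247, -242) = 59774)
Function('D')(J, g) = Mul(Rational(3, 4), g) (Function('D')(J, g) = Mul(Rational(1, 4), Mul(3, g)) = Mul(Rational(3, 4), g))
Mul(Add(p, 114), Add(-388, Function('D')(Function('K')(-3), -14))) = Mul(Add(59774, 114), Add(-388, Mul(Rational(3, 4), -14))) = Mul(59888, Add(-388, Rational(-21, 2))) = Mul(59888, Rational(-797, 2)) = -23865368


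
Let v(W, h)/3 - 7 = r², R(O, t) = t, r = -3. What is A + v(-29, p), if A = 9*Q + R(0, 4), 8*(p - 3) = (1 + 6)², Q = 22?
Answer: 250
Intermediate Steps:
p = 73/8 (p = 3 + (1 + 6)²/8 = 3 + (⅛)*7² = 3 + (⅛)*49 = 3 + 49/8 = 73/8 ≈ 9.1250)
v(W, h) = 48 (v(W, h) = 21 + 3*(-3)² = 21 + 3*9 = 21 + 27 = 48)
A = 202 (A = 9*22 + 4 = 198 + 4 = 202)
A + v(-29, p) = 202 + 48 = 250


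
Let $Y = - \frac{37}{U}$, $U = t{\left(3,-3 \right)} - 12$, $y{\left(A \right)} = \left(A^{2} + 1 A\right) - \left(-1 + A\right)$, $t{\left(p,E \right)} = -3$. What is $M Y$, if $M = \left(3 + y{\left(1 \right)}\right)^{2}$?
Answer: $\frac{185}{3} \approx 61.667$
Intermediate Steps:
$y{\left(A \right)} = 1 + A^{2}$ ($y{\left(A \right)} = \left(A^{2} + A\right) - \left(-1 + A\right) = \left(A + A^{2}\right) - \left(-1 + A\right) = 1 + A^{2}$)
$M = 25$ ($M = \left(3 + \left(1 + 1^{2}\right)\right)^{2} = \left(3 + \left(1 + 1\right)\right)^{2} = \left(3 + 2\right)^{2} = 5^{2} = 25$)
$U = -15$ ($U = -3 - 12 = -15$)
$Y = \frac{37}{15}$ ($Y = - \frac{37}{-15} = \left(-37\right) \left(- \frac{1}{15}\right) = \frac{37}{15} \approx 2.4667$)
$M Y = 25 \cdot \frac{37}{15} = \frac{185}{3}$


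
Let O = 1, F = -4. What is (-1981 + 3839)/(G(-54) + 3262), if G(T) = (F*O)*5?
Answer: 929/1621 ≈ 0.57310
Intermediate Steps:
G(T) = -20 (G(T) = -4*1*5 = -4*5 = -20)
(-1981 + 3839)/(G(-54) + 3262) = (-1981 + 3839)/(-20 + 3262) = 1858/3242 = 1858*(1/3242) = 929/1621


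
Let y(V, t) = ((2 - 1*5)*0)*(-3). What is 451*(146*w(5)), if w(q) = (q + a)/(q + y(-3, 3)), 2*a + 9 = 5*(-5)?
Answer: -790152/5 ≈ -1.5803e+5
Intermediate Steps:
a = -17 (a = -9/2 + (5*(-5))/2 = -9/2 + (1/2)*(-25) = -9/2 - 25/2 = -17)
y(V, t) = 0 (y(V, t) = ((2 - 5)*0)*(-3) = -3*0*(-3) = 0*(-3) = 0)
w(q) = (-17 + q)/q (w(q) = (q - 17)/(q + 0) = (-17 + q)/q)
451*(146*w(5)) = 451*(146*((-17 + 5)/5)) = 451*(146*((1/5)*(-12))) = 451*(146*(-12/5)) = 451*(-1752/5) = -790152/5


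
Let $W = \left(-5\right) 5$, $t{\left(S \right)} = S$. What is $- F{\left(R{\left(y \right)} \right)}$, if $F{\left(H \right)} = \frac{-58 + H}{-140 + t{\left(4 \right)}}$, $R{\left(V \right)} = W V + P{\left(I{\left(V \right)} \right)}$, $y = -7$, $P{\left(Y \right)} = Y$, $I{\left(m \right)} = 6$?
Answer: $\frac{123}{136} \approx 0.90441$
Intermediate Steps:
$W = -25$
$R{\left(V \right)} = 6 - 25 V$ ($R{\left(V \right)} = - 25 V + 6 = 6 - 25 V$)
$F{\left(H \right)} = \frac{29}{68} - \frac{H}{136}$ ($F{\left(H \right)} = \frac{-58 + H}{-140 + 4} = \frac{-58 + H}{-136} = \left(-58 + H\right) \left(- \frac{1}{136}\right) = \frac{29}{68} - \frac{H}{136}$)
$- F{\left(R{\left(y \right)} \right)} = - (\frac{29}{68} - \frac{6 - -175}{136}) = - (\frac{29}{68} - \frac{6 + 175}{136}) = - (\frac{29}{68} - \frac{181}{136}) = \left(-1\right) \left(- \frac{123}{136}\right) = \frac{123}{136}$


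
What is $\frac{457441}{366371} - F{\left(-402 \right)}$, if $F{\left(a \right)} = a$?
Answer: $\frac{147738583}{366371} \approx 403.25$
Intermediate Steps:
$\frac{457441}{366371} - F{\left(-402 \right)} = \frac{457441}{366371} - -402 = 457441 \cdot \frac{1}{366371} + 402 = \frac{457441}{366371} + 402 = \frac{147738583}{366371}$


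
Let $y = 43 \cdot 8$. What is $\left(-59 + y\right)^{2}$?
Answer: $81225$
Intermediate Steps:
$y = 344$
$\left(-59 + y\right)^{2} = \left(-59 + 344\right)^{2} = 285^{2} = 81225$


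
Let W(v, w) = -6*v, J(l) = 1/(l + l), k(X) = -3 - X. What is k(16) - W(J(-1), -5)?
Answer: -22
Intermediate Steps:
J(l) = 1/(2*l)
k(16) - W(J(-1), -5) = (-3 - 1*16) - (-6)*(1/2)/(-1) = (-3 - 16) - (-6)*(1/2)*(-1) = -19 - (-6)*(-1)/2 = -19 - 1*3 = -19 - 3 = -22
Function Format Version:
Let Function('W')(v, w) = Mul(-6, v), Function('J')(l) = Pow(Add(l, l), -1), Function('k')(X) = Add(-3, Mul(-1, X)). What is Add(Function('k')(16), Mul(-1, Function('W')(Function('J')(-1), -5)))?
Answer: -22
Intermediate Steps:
Function('J')(l) = Mul(Rational(1, 2), Pow(l, -1)) (Function('J')(l) = Pow(Mul(2, l), -1) = Mul(Rational(1, 2), Pow(l, -1)))
Add(Function('k')(16), Mul(-1, Function('W')(Function('J')(-1), -5))) = Add(Add(-3, Mul(-1, 16)), Mul(-1, Mul(-6, Mul(Rational(1, 2), Pow(-1, -1))))) = Add(Add(-3, -16), Mul(-1, Mul(-6, Mul(Rational(1, 2), -1)))) = Add(-19, Mul(-1, Mul(-6, Rational(-1, 2)))) = Add(-19, Mul(-1, 3)) = Add(-19, -3) = -22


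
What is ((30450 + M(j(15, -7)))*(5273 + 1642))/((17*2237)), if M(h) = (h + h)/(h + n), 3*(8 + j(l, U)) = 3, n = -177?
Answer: 19371729405/3498668 ≈ 5536.9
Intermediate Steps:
j(l, U) = -7 (j(l, U) = -8 + (⅓)*3 = -8 + 1 = -7)
M(h) = 2*h/(-177 + h) (M(h) = (h + h)/(h - 177) = (2*h)/(-177 + h) = 2*h/(-177 + h))
((30450 + M(j(15, -7)))*(5273 + 1642))/((17*2237)) = ((30450 + 2*(-7)/(-177 - 7))*(5273 + 1642))/((17*2237)) = ((30450 + 2*(-7)/(-184))*6915)/38029 = ((30450 + 2*(-7)*(-1/184))*6915)*(1/38029) = ((30450 + 7/92)*6915)*(1/38029) = ((2801407/92)*6915)*(1/38029) = (19371729405/92)*(1/38029) = 19371729405/3498668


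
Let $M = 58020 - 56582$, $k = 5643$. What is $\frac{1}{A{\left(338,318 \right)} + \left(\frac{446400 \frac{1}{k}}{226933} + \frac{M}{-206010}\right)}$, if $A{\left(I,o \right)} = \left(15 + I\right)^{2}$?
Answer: $\frac{99702527265}{12423831558771878} \approx 8.0251 \cdot 10^{-6}$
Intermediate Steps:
$M = 1438$
$\frac{1}{A{\left(338,318 \right)} + \left(\frac{446400 \frac{1}{k}}{226933} + \frac{M}{-206010}\right)} = \frac{1}{\left(15 + 338\right)^{2} + \left(\frac{446400 \cdot \frac{1}{5643}}{226933} + \frac{1438}{-206010}\right)} = \frac{1}{353^{2} + \left(446400 \cdot \frac{1}{5643} \cdot \frac{1}{226933} + 1438 \left(- \frac{1}{206010}\right)\right)} = \frac{1}{124609 + \left(\frac{49600}{627} \cdot \frac{1}{226933} - \frac{719}{103005}\right)} = \frac{1}{124609 + \left(\frac{49600}{142286991} - \frac{719}{103005}\right)} = \frac{1}{124609 - \frac{661192507}{99702527265}} = \frac{1}{\frac{12423831558771878}{99702527265}} = \frac{99702527265}{12423831558771878}$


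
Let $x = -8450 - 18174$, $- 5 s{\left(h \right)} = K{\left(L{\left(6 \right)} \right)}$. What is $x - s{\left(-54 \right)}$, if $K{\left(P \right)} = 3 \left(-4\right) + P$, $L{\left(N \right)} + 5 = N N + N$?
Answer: $-26619$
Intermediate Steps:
$L{\left(N \right)} = -5 + N + N^{2}$ ($L{\left(N \right)} = -5 + \left(N N + N\right) = -5 + \left(N^{2} + N\right) = -5 + \left(N + N^{2}\right) = -5 + N + N^{2}$)
$K{\left(P \right)} = -12 + P$
$s{\left(h \right)} = -5$ ($s{\left(h \right)} = - \frac{-12 + \left(-5 + 6 + 6^{2}\right)}{5} = - \frac{-12 + \left(-5 + 6 + 36\right)}{5} = - \frac{-12 + 37}{5} = \left(- \frac{1}{5}\right) 25 = -5$)
$x = -26624$
$x - s{\left(-54 \right)} = -26624 - -5 = -26624 + 5 = -26619$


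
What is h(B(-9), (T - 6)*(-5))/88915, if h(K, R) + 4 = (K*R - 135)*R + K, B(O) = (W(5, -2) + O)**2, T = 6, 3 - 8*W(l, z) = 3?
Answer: 77/88915 ≈ 0.00086600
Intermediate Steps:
W(l, z) = 0 (W(l, z) = 3/8 - 1/8*3 = 3/8 - 3/8 = 0)
B(O) = O**2 (B(O) = (0 + O)**2 = O**2)
h(K, R) = -4 + K + R*(-135 + K*R) (h(K, R) = -4 + ((K*R - 135)*R + K) = -4 + ((-135 + K*R)*R + K) = -4 + (R*(-135 + K*R) + K) = -4 + (K + R*(-135 + K*R)) = -4 + K + R*(-135 + K*R))
h(B(-9), (T - 6)*(-5))/88915 = (-4 + (-9)**2 - 135*(6 - 6)*(-5) + (-9)**2*((6 - 6)*(-5))**2)/88915 = (-4 + 81 - 0*(-5) + 81*(0*(-5))**2)*(1/88915) = (-4 + 81 - 135*0 + 81*0**2)*(1/88915) = (-4 + 81 + 0 + 81*0)*(1/88915) = (-4 + 81 + 0 + 0)*(1/88915) = 77*(1/88915) = 77/88915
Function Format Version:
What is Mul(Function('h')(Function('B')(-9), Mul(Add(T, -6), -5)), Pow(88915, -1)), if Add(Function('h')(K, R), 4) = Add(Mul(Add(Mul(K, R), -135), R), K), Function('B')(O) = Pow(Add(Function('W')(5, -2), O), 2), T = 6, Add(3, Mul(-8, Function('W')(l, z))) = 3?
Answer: Rational(77, 88915) ≈ 0.00086600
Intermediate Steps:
Function('W')(l, z) = 0 (Function('W')(l, z) = Add(Rational(3, 8), Mul(Rational(-1, 8), 3)) = Add(Rational(3, 8), Rational(-3, 8)) = 0)
Function('B')(O) = Pow(O, 2) (Function('B')(O) = Pow(Add(0, O), 2) = Pow(O, 2))
Function('h')(K, R) = Add(-4, K, Mul(R, Add(-135, Mul(K, R)))) (Function('h')(K, R) = Add(-4, Add(Mul(Add(Mul(K, R), -135), R), K)) = Add(-4, Add(Mul(Add(-135, Mul(K, R)), R), K)) = Add(-4, Add(Mul(R, Add(-135, Mul(K, R))), K)) = Add(-4, Add(K, Mul(R, Add(-135, Mul(K, R))))) = Add(-4, K, Mul(R, Add(-135, Mul(K, R)))))
Mul(Function('h')(Function('B')(-9), Mul(Add(T, -6), -5)), Pow(88915, -1)) = Mul(Add(-4, Pow(-9, 2), Mul(-135, Mul(Add(6, -6), -5)), Mul(Pow(-9, 2), Pow(Mul(Add(6, -6), -5), 2))), Pow(88915, -1)) = Mul(Add(-4, 81, Mul(-135, Mul(0, -5)), Mul(81, Pow(Mul(0, -5), 2))), Rational(1, 88915)) = Mul(Add(-4, 81, Mul(-135, 0), Mul(81, Pow(0, 2))), Rational(1, 88915)) = Mul(Add(-4, 81, 0, Mul(81, 0)), Rational(1, 88915)) = Mul(Add(-4, 81, 0, 0), Rational(1, 88915)) = Mul(77, Rational(1, 88915)) = Rational(77, 88915)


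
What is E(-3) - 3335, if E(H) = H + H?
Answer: -3341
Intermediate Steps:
E(H) = 2*H
E(-3) - 3335 = 2*(-3) - 3335 = -6 - 3335 = -3341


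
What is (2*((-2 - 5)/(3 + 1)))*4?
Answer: -14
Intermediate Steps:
(2*((-2 - 5)/(3 + 1)))*4 = (2*(-7/4))*4 = -7/2*4 = -14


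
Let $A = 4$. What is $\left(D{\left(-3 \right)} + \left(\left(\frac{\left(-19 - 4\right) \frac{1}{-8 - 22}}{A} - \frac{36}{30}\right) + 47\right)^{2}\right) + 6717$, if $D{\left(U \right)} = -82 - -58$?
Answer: $\frac{126838561}{14400} \approx 8808.2$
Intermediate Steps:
$D{\left(U \right)} = -24$ ($D{\left(U \right)} = -82 + 58 = -24$)
$\left(D{\left(-3 \right)} + \left(\left(\frac{\left(-19 - 4\right) \frac{1}{-8 - 22}}{A} - \frac{36}{30}\right) + 47\right)^{2}\right) + 6717 = \left(-24 + \left(\left(\frac{\left(-19 - 4\right) \frac{1}{-8 - 22}}{4} - \frac{36}{30}\right) + 47\right)^{2}\right) + 6717 = \left(-24 + \left(\left(- \frac{23}{-30} \cdot \frac{1}{4} - \frac{6}{5}\right) + 47\right)^{2}\right) + 6717 = \left(-24 + \left(\left(\left(-23\right) \left(- \frac{1}{30}\right) \frac{1}{4} - \frac{6}{5}\right) + 47\right)^{2}\right) + 6717 = \left(-24 + \left(\left(\frac{23}{30} \cdot \frac{1}{4} - \frac{6}{5}\right) + 47\right)^{2}\right) + 6717 = \left(-24 + \left(\left(\frac{23}{120} - \frac{6}{5}\right) + 47\right)^{2}\right) + 6717 = \left(-24 + \left(- \frac{121}{120} + 47\right)^{2}\right) + 6717 = \left(-24 + \left(\frac{5519}{120}\right)^{2}\right) + 6717 = \left(-24 + \frac{30459361}{14400}\right) + 6717 = \frac{30113761}{14400} + 6717 = \frac{126838561}{14400}$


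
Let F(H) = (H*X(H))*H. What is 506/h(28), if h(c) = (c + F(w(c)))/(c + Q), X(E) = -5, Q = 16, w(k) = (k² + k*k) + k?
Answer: -5566/3184013 ≈ -0.0017481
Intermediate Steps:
w(k) = k + 2*k² (w(k) = (k² + k²) + k = 2*k² + k = k + 2*k²)
F(H) = -5*H² (F(H) = (H*(-5))*H = (-5*H)*H = -5*H²)
h(c) = (c - 5*c²*(1 + 2*c)²)/(16 + c) (h(c) = (c - 5*c²*(1 + 2*c)²)/(c + 16) = (c - 5*c²*(1 + 2*c)²)/(16 + c))
506/h(28) = 506/((28*(1 - 5*28*(1 + 2*28)²)/(16 + 28))) = 506/((28*(1 - 5*28*(1 + 56)²)/44)) = 506/((28*(1/44)*(1 - 5*28*57²))) = 506/((28*(1/44)*(1 - 5*28*3249))) = 506/((28*(1/44)*(1 - 454860))) = 506/((28*(1/44)*(-454859))) = 506/(-3184013/11) = 506*(-11/3184013) = -5566/3184013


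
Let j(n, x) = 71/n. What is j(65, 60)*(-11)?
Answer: -781/65 ≈ -12.015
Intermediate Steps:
j(65, 60)*(-11) = (71/65)*(-11) = -781/65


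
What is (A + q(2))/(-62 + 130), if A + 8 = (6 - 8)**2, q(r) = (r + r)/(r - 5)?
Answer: -4/51 ≈ -0.078431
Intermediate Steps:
q(r) = 2*r/(-5 + r) (q(r) = (2*r)/(-5 + r) = 2*r/(-5 + r))
A = -4 (A = -8 + (6 - 8)**2 = -8 + (-2)**2 = -8 + 4 = -4)
(A + q(2))/(-62 + 130) = (-4 + 2*2/(-5 + 2))/(-62 + 130) = (-4 + 2*2/(-3))/68 = (-4 + 2*2*(-1/3))*(1/68) = (-4 - 4/3)*(1/68) = -16/3*1/68 = -4/51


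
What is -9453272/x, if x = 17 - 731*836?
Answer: 9453272/611099 ≈ 15.469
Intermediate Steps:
x = -611099 (x = 17 - 611116 = -611099)
-9453272/x = -9453272/(-611099) = -9453272*(-1/611099) = 9453272/611099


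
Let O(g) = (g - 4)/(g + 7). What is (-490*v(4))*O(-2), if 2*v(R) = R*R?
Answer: 4704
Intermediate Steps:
O(g) = (-4 + g)/(7 + g)
v(R) = R**2/2 (v(R) = (R*R)/2 = R**2/2)
(-490*v(4))*O(-2) = (-490*(1/2)*4**2)*((-4 - 2)/(7 - 2)) = (-490*(1/2)*16)*(-6/5) = (-490*8)*((1/5)*(-6)) = -35*112*(-6/5) = -3920*(-6/5) = 4704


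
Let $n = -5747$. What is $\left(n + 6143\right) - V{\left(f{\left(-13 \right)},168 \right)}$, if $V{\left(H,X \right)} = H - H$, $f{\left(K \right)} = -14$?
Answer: $396$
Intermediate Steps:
$V{\left(H,X \right)} = 0$
$\left(n + 6143\right) - V{\left(f{\left(-13 \right)},168 \right)} = \left(-5747 + 6143\right) - 0 = 396 + 0 = 396$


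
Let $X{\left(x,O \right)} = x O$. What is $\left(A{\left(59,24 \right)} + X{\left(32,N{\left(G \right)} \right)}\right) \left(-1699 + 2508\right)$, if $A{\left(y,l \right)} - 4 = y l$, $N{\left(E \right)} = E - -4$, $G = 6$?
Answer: $1407660$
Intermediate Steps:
$N{\left(E \right)} = 4 + E$ ($N{\left(E \right)} = E + 4 = 4 + E$)
$X{\left(x,O \right)} = O x$
$A{\left(y,l \right)} = 4 + l y$ ($A{\left(y,l \right)} = 4 + y l = 4 + l y$)
$\left(A{\left(59,24 \right)} + X{\left(32,N{\left(G \right)} \right)}\right) \left(-1699 + 2508\right) = \left(\left(4 + 24 \cdot 59\right) + \left(4 + 6\right) 32\right) \left(-1699 + 2508\right) = \left(\left(4 + 1416\right) + 10 \cdot 32\right) 809 = \left(1420 + 320\right) 809 = 1740 \cdot 809 = 1407660$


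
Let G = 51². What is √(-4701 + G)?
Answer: 10*I*√21 ≈ 45.826*I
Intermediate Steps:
G = 2601
√(-4701 + G) = √(-4701 + 2601) = √(-2100) = 10*I*√21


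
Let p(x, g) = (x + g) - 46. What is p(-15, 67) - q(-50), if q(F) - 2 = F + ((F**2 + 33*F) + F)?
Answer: -746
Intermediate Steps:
p(x, g) = -46 + g + x (p(x, g) = (g + x) - 46 = -46 + g + x)
q(F) = 2 + F**2 + 35*F (q(F) = 2 + (F + ((F**2 + 33*F) + F)) = 2 + (F + (F**2 + 34*F)) = 2 + (F**2 + 35*F) = 2 + F**2 + 35*F)
p(-15, 67) - q(-50) = (-46 + 67 - 15) - (2 + (-50)**2 + 35*(-50)) = 6 - (2 + 2500 - 1750) = 6 - 1*752 = 6 - 752 = -746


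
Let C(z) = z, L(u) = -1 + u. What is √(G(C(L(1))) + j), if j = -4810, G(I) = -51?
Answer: I*√4861 ≈ 69.721*I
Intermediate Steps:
√(G(C(L(1))) + j) = √(-51 - 4810) = √(-4861) = I*√4861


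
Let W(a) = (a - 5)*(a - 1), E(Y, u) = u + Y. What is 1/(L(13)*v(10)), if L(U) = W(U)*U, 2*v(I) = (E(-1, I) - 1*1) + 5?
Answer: 1/8112 ≈ 0.00012327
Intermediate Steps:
E(Y, u) = Y + u
W(a) = (-1 + a)*(-5 + a) (W(a) = (-5 + a)*(-1 + a) = (-1 + a)*(-5 + a))
v(I) = 3/2 + I/2 (v(I) = (((-1 + I) - 1*1) + 5)/2 = (((-1 + I) - 1) + 5)/2 = ((-2 + I) + 5)/2 = (3 + I)/2 = 3/2 + I/2)
L(U) = U*(5 + U**2 - 6*U) (L(U) = (5 + U**2 - 6*U)*U = U*(5 + U**2 - 6*U))
1/(L(13)*v(10)) = 1/((13*(5 + 13**2 - 6*13))*(3/2 + (1/2)*10)) = 1/((13*(5 + 169 - 78))*(3/2 + 5)) = 1/((13*96)*(13/2)) = 1/(1248*(13/2)) = 1/8112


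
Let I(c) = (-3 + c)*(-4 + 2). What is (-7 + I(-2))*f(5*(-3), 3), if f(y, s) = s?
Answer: 9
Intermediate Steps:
I(c) = 6 - 2*c (I(c) = (-3 + c)*(-2) = 6 - 2*c)
(-7 + I(-2))*f(5*(-3), 3) = (-7 + (6 - 2*(-2)))*3 = (-7 + (6 + 4))*3 = (-7 + 10)*3 = 3*3 = 9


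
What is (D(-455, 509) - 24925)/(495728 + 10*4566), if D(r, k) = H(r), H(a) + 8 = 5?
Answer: -6232/135347 ≈ -0.046045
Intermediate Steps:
H(a) = -3 (H(a) = -8 + 5 = -3)
D(r, k) = -3
(D(-455, 509) - 24925)/(495728 + 10*4566) = (-3 - 24925)/(495728 + 10*4566) = -24928/(495728 + 45660) = -24928/541388 = -24928*1/541388 = -6232/135347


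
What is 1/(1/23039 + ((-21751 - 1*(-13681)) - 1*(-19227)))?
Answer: 23039/257046124 ≈ 8.9630e-5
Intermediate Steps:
1/(1/23039 + ((-21751 - 1*(-13681)) - 1*(-19227))) = 1/(1/23039 + ((-21751 + 13681) + 19227)) = 1/(1/23039 + (-8070 + 19227)) = 1/(1/23039 + 11157) = 1/(257046124/23039) = 23039/257046124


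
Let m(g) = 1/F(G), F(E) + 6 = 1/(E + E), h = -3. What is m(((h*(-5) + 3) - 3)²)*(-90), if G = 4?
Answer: 720/47 ≈ 15.319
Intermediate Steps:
F(E) = -6 + 1/(2*E) (F(E) = -6 + 1/(E + E) = -6 + 1/(2*E))
m(g) = -8/47 (m(g) = 1/(-6 + (½)/4) = 1/(-6 + (½)*(¼)) = 1/(-6 + ⅛) = 1/(-47/8) = -8/47)
m(((h*(-5) + 3) - 3)²)*(-90) = -8/47*(-90) = 720/47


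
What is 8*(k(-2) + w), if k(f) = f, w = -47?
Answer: -392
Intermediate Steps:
8*(k(-2) + w) = 8*(-2 - 47) = 8*(-49) = -392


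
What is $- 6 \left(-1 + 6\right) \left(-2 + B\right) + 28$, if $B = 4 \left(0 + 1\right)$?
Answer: $-32$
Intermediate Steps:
$B = 4$ ($B = 4 \cdot 1 = 4$)
$- 6 \left(-1 + 6\right) \left(-2 + B\right) + 28 = - 6 \left(-1 + 6\right) \left(-2 + 4\right) + 28 = - 6 \cdot 5 \cdot 2 + 28 = \left(-6\right) 10 + 28 = -60 + 28 = -32$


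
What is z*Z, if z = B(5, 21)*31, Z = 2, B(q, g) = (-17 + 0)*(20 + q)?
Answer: -26350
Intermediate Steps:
B(q, g) = -340 - 17*q (B(q, g) = -17*(20 + q) = -340 - 17*q)
z = -13175 (z = (-340 - 17*5)*31 = (-340 - 85)*31 = -425*31 = -13175)
z*Z = -13175*2 = -26350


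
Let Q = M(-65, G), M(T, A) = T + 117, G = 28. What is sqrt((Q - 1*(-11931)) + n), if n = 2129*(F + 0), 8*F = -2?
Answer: sqrt(45803)/2 ≈ 107.01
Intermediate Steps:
F = -1/4 (F = (1/8)*(-2) = -1/4 ≈ -0.25000)
M(T, A) = 117 + T
Q = 52 (Q = 117 - 65 = 52)
n = -2129/4 (n = 2129*(-1/4 + 0) = 2129*(-1/4) = -2129/4 ≈ -532.25)
sqrt((Q - 1*(-11931)) + n) = sqrt((52 - 1*(-11931)) - 2129/4) = sqrt((52 + 11931) - 2129/4) = sqrt(11983 - 2129/4) = sqrt(45803/4) = sqrt(45803)/2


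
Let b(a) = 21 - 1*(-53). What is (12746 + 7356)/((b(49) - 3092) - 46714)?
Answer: -10051/24866 ≈ -0.40421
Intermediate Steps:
b(a) = 74 (b(a) = 21 + 53 = 74)
(12746 + 7356)/((b(49) - 3092) - 46714) = (12746 + 7356)/((74 - 3092) - 46714) = 20102/(-3018 - 46714) = 20102/(-49732) = 20102*(-1/49732) = -10051/24866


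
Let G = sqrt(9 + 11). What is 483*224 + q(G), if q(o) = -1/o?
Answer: 108192 - sqrt(5)/10 ≈ 1.0819e+5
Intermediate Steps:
G = 2*sqrt(5) (G = sqrt(20) = 2*sqrt(5) ≈ 4.4721)
483*224 + q(G) = 483*224 - 1/(2*sqrt(5)) = 108192 - sqrt(5)/10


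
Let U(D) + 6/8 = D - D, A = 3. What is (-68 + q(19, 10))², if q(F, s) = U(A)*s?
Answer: 22801/4 ≈ 5700.3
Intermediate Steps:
U(D) = -¾ (U(D) = -¾ + (D - D) = -¾ + 0 = -¾)
q(F, s) = -3*s/4
(-68 + q(19, 10))² = (-68 - ¾*10)² = (-68 - 15/2)² = (-151/2)² = 22801/4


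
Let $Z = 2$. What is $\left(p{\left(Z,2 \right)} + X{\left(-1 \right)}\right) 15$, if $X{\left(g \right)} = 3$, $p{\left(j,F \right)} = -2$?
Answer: $15$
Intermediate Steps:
$\left(p{\left(Z,2 \right)} + X{\left(-1 \right)}\right) 15 = \left(-2 + 3\right) 15 = 1 \cdot 15 = 15$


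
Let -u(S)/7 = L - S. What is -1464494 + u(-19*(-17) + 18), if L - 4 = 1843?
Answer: -1475036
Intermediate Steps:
L = 1847 (L = 4 + 1843 = 1847)
u(S) = -12929 + 7*S (u(S) = -7*(1847 - S) = -12929 + 7*S)
-1464494 + u(-19*(-17) + 18) = -1464494 + (-12929 + 7*(-19*(-17) + 18)) = -1464494 + (-12929 + 7*(323 + 18)) = -1464494 + (-12929 + 7*341) = -1464494 + (-12929 + 2387) = -1464494 - 10542 = -1475036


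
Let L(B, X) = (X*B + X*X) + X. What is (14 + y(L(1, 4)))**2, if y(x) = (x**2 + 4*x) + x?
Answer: 504100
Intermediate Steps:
L(B, X) = X + X**2 + B*X (L(B, X) = (B*X + X**2) + X = (X**2 + B*X) + X = X + X**2 + B*X)
y(x) = x**2 + 5*x
(14 + y(L(1, 4)))**2 = (14 + (4*(1 + 1 + 4))*(5 + 4*(1 + 1 + 4)))**2 = (14 + (4*6)*(5 + 4*6))**2 = (14 + 24*(5 + 24))**2 = (14 + 24*29)**2 = (14 + 696)**2 = 710**2 = 504100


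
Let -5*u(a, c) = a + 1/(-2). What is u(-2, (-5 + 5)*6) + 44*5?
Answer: 441/2 ≈ 220.50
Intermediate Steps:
u(a, c) = ⅒ - a/5 (u(a, c) = -(a + 1/(-2))/5 = -(a + 1*(-½))/5 = -(a - ½)/5 = -(-½ + a)/5 = ⅒ - a/5)
u(-2, (-5 + 5)*6) + 44*5 = (⅒ - ⅕*(-2)) + 44*5 = (⅒ + ⅖) + 220 = ½ + 220 = 441/2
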